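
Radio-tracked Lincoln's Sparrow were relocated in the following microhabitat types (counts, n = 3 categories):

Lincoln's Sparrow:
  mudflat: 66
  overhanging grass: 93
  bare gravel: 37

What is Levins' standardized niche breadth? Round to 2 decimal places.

0.84

Proportions for Lincoln's Sparrow (n=196): 66/196=0.3367, 93/196=0.4745, 37/196=0.1888
Σpᵢ² = 0.3367² + 0.4745² + 0.1888² = 0.113367 + 0.225150 + 0.035645 = 0.374162
B = 1 / 0.374162 = 2.6726
Bₛ = (B − 1)/(n − 1) = (2.6726 − 1)/(3 − 1) = 1.6726/2 = 0.8363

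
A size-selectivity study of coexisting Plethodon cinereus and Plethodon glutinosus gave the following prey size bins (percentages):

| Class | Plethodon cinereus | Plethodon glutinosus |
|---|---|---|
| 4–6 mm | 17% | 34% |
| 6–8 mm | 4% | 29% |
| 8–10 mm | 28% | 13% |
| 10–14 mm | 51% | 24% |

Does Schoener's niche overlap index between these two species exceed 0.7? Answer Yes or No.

Convert percentages to proportions (divide by 100).
Σ|p₁ᵢ − p₂ᵢ| = 0.17 + 0.25 + 0.15 + 0.27 = 0.84
D = 1 − ½ × 0.84 = 1 − 0.420 = 0.5800
D = 0.5800 < 0.7 → No.

No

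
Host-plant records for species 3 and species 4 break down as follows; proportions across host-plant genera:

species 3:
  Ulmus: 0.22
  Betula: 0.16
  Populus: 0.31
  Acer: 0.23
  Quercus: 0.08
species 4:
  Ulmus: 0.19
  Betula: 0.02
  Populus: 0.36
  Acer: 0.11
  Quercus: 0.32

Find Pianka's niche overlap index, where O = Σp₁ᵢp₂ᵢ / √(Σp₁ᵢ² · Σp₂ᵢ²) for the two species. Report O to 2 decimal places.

0.82

Σ p₁ᵢp₂ᵢ = 0.0418 + 0.0032 + 0.1116 + 0.0253 + 0.0256 = 0.2075
Σp_1ᵢ² = 0.22² + 0.16² + 0.31² + 0.23² + 0.08² = 0.0484 + 0.0256 + 0.0961 + 0.0529 + 0.0064 = 0.2294
Σp_2ᵢ² = 0.19² + 0.02² + 0.36² + 0.11² + 0.32² = 0.0361 + 0.0004 + 0.1296 + 0.0121 + 0.1024 = 0.2806
O = 0.2075 / √(0.2294 × 0.2806) = 0.2075 / 0.25371 = 0.8179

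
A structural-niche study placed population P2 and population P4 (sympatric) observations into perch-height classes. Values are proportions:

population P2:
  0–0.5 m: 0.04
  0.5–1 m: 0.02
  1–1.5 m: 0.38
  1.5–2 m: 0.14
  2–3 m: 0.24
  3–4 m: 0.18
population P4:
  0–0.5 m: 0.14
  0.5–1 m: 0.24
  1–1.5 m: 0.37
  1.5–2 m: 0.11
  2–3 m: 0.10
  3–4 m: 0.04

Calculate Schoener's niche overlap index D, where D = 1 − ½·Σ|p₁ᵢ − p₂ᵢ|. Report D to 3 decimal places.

Σ|p₁ᵢ − p₂ᵢ| = 0.10 + 0.22 + 0.01 + 0.03 + 0.14 + 0.14 = 0.64
D = 1 − ½ × 0.64 = 1 − 0.320 = 0.68000

0.680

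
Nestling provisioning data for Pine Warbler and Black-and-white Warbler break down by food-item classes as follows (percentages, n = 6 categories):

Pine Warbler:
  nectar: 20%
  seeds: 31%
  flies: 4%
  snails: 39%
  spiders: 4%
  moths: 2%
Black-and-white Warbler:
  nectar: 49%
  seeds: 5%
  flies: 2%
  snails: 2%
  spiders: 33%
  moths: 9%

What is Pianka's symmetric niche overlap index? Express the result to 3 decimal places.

0.423

Convert percentages to proportions (divide by 100).
Σ p₁ᵢp₂ᵢ = 0.0980 + 0.0155 + 0.0008 + 0.0078 + 0.0132 + 0.0018 = 0.1371
Σp_1ᵢ² = 0.20² + 0.31² + 0.04² + 0.39² + 0.04² + 0.02² = 0.0400 + 0.0961 + 0.0016 + 0.1521 + 0.0016 + 0.0004 = 0.2918
Σp_2ᵢ² = 0.49² + 0.05² + 0.02² + 0.02² + 0.33² + 0.09² = 0.2401 + 0.0025 + 0.0004 + 0.0004 + 0.1089 + 0.0081 = 0.3604
O = 0.1371 / √(0.2918 × 0.3604) = 0.1371 / 0.324291 = 0.42277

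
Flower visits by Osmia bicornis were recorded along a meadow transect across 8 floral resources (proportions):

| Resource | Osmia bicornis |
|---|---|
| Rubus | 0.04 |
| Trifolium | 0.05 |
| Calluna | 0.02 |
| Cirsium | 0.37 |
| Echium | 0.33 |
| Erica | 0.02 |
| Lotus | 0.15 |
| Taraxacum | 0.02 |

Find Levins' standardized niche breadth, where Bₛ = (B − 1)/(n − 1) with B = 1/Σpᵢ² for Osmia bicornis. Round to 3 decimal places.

0.379

Σpᵢ² = 0.04² + 0.05² + 0.02² + 0.37² + 0.33² + 0.02² + 0.15² + 0.02² = 0.0016 + 0.0025 + 0.0004 + 0.1369 + 0.1089 + 0.0004 + 0.0225 + 0.0004 = 0.2736
B = 1 / 0.2736 = 3.65497
Bₛ = (B − 1)/(n − 1) = (3.65497 − 1)/(8 − 1) = 2.65497/7 = 0.37928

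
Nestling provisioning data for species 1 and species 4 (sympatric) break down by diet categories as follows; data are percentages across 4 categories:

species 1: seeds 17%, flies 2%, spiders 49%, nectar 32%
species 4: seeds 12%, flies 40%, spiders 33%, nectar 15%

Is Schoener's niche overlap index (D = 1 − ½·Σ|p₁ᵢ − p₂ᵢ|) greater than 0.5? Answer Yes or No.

Yes

Convert percentages to proportions (divide by 100).
Σ|p₁ᵢ − p₂ᵢ| = 0.05 + 0.38 + 0.16 + 0.17 = 0.76
D = 1 − ½ × 0.76 = 1 − 0.380 = 0.6200
D = 0.6200 > 0.5 → Yes.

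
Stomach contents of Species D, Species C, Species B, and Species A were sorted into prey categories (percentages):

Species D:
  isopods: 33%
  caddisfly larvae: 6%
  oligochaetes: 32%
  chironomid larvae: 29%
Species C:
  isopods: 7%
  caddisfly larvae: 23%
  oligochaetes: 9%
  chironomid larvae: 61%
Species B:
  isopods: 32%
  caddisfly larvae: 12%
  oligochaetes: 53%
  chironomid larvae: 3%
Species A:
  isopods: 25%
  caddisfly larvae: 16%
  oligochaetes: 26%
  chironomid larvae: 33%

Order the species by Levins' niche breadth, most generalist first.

Species A > Species D > Species B > Species C

Convert percentages to proportions (divide by 100).
Σp_Dᵢ² = 0.33² + 0.06² + 0.32² + 0.29² = 0.1089 + 0.0036 + 0.1024 + 0.0841 = 0.2990
B_D = 1 / 0.2990 = 3.3445
Σp_Cᵢ² = 0.07² + 0.23² + 0.09² + 0.61² = 0.0049 + 0.0529 + 0.0081 + 0.3721 = 0.4380
B_C = 1 / 0.4380 = 2.2831
Σp_Bᵢ² = 0.32² + 0.12² + 0.53² + 0.03² = 0.1024 + 0.0144 + 0.2809 + 0.0009 = 0.3986
B_B = 1 / 0.3986 = 2.5088
Σp_Aᵢ² = 0.25² + 0.16² + 0.26² + 0.33² = 0.0625 + 0.0256 + 0.0676 + 0.1089 = 0.2646
B_A = 1 / 0.2646 = 3.7793
Ranking by B (broadest → narrowest): Species A (3.78) > Species D (3.34) > Species B (2.51) > Species C (2.28)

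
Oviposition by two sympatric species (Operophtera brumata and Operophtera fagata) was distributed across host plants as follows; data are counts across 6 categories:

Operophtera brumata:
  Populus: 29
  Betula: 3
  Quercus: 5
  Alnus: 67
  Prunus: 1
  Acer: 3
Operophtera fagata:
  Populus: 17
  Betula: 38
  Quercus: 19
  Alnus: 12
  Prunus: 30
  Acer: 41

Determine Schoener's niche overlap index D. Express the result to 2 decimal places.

Proportions for Operophtera brumata (n=108): 29/108=0.2685, 3/108=0.0278, 5/108=0.0463, 67/108=0.6204, 1/108=0.0093, 3/108=0.0278
Proportions for Operophtera fagata (n=157): 17/157=0.1083, 38/157=0.2420, 19/157=0.1210, 12/157=0.0764, 30/157=0.1911, 41/157=0.2611
Σ|p₁ᵢ − p₂ᵢ| = 0.1602 + 0.2142 + 0.0747 + 0.5440 + 0.1818 + 0.2333 = 1.4082
D = 1 − ½ × 1.4082 = 1 − 0.70410 = 0.29590

0.30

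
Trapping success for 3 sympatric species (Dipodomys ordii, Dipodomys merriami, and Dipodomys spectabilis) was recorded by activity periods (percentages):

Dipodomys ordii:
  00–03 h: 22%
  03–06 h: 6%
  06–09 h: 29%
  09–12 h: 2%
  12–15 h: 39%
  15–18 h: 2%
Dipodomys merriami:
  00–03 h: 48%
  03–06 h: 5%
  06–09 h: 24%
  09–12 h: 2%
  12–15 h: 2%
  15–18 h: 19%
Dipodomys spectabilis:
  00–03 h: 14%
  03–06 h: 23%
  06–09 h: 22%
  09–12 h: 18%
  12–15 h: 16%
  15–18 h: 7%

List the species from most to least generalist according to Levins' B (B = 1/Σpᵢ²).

Dipodomys spectabilis > Dipodomys ordii > Dipodomys merriami

Convert percentages to proportions (divide by 100).
Σp_ordiᵢ² = 0.22² + 0.06² + 0.29² + 0.02² + 0.39² + 0.02² = 0.0484 + 0.0036 + 0.0841 + 0.0004 + 0.1521 + 0.0004 = 0.2890
B_ordi = 1 / 0.2890 = 3.4602
Σp_merrᵢ² = 0.48² + 0.05² + 0.24² + 0.02² + 0.02² + 0.19² = 0.2304 + 0.0025 + 0.0576 + 0.0004 + 0.0004 + 0.0361 = 0.3274
B_merr = 1 / 0.3274 = 3.0544
Σp_specᵢ² = 0.14² + 0.23² + 0.22² + 0.18² + 0.16² + 0.07² = 0.0196 + 0.0529 + 0.0484 + 0.0324 + 0.0256 + 0.0049 = 0.1838
B_spec = 1 / 0.1838 = 5.4407
Ranking by B (broadest → narrowest): Dipodomys spectabilis (5.44) > Dipodomys ordii (3.46) > Dipodomys merriami (3.05)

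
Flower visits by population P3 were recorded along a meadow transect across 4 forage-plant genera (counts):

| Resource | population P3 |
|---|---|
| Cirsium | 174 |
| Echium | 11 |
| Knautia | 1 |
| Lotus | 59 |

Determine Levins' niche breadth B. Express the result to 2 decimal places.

1.77

Proportions for population P3 (n=245): 174/245=0.7102, 11/245=0.0449, 1/245=0.0041, 59/245=0.2408
Σpᵢ² = 0.7102² + 0.0449² + 0.0041² + 0.2408² = 0.504384 + 0.002016 + 0.000017 + 0.057985 = 0.564402
B = 1 / 0.564402 = 1.7718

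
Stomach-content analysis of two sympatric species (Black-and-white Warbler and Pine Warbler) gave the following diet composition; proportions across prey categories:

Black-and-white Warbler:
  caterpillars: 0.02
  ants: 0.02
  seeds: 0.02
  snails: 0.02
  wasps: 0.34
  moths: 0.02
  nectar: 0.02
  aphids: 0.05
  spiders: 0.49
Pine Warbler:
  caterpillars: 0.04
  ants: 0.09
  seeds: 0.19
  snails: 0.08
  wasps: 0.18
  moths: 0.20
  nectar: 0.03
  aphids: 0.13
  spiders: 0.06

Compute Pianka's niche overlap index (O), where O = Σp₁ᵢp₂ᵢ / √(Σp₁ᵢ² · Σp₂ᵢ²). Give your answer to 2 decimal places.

Σ p₁ᵢp₂ᵢ = 0.0008 + 0.0018 + 0.0038 + 0.0016 + 0.0612 + 0.0040 + 0.0006 + 0.0065 + 0.0294 = 0.1097
Σp_1ᵢ² = 0.02² + 0.02² + 0.02² + 0.02² + 0.34² + 0.02² + 0.02² + 0.05² + 0.49² = 0.0004 + 0.0004 + 0.0004 + 0.0004 + 0.1156 + 0.0004 + 0.0004 + 0.0025 + 0.2401 = 0.3606
Σp_2ᵢ² = 0.04² + 0.09² + 0.19² + 0.08² + 0.18² + 0.20² + 0.03² + 0.13² + 0.06² = 0.0016 + 0.0081 + 0.0361 + 0.0064 + 0.0324 + 0.0400 + 0.0009 + 0.0169 + 0.0036 = 0.1460
O = 0.1097 / √(0.3606 × 0.1460) = 0.1097 / 0.22945 = 0.4781

0.48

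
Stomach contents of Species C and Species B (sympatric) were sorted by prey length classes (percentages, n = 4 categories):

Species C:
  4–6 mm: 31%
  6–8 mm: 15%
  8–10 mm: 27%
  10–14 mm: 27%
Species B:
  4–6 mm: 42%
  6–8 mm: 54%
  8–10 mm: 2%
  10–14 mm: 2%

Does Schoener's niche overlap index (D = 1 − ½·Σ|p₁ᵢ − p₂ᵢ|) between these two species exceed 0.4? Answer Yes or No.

Yes

Convert percentages to proportions (divide by 100).
Σ|p₁ᵢ − p₂ᵢ| = 0.11 + 0.39 + 0.25 + 0.25 = 1.00
D = 1 − ½ × 1.00 = 1 − 0.500 = 0.5000
D = 0.5000 > 0.4 → Yes.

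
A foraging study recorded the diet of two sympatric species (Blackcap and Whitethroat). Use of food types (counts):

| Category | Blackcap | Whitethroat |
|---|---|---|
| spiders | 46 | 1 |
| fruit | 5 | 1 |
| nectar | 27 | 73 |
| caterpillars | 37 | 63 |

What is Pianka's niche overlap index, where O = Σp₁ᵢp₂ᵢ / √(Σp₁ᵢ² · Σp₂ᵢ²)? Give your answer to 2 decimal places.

Proportions for Blackcap (n=115): 46/115=0.4000, 5/115=0.0435, 27/115=0.2348, 37/115=0.3217
Proportions for Whitethroat (n=138): 1/138=0.0072, 1/138=0.0072, 73/138=0.5290, 63/138=0.4565
Σ p₁ᵢp₂ᵢ = 0.002880 + 0.000313 + 0.124209 + 0.146856 = 0.274258
Σp_1ᵢ² = 0.4000² + 0.0435² + 0.2348² + 0.3217² = 0.160000 + 0.001892 + 0.055131 + 0.103491 = 0.320514
Σp_2ᵢ² = 0.0072² + 0.0072² + 0.5290² + 0.4565² = 0.000052 + 0.000052 + 0.279841 + 0.208392 = 0.488337
O = 0.274258 / √(0.320514 × 0.488337) = 0.274258 / 0.3956246 = 0.6932

0.69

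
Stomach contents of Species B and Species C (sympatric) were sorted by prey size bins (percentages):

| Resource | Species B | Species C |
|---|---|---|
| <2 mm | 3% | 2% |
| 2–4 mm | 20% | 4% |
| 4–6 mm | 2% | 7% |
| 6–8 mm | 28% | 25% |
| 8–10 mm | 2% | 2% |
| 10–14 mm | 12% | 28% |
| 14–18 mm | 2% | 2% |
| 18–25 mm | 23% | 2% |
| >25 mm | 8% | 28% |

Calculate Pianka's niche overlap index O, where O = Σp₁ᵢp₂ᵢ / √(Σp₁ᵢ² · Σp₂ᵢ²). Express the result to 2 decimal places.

Convert percentages to proportions (divide by 100).
Σ p₁ᵢp₂ᵢ = 0.0006 + 0.0080 + 0.0014 + 0.0700 + 0.0004 + 0.0336 + 0.0004 + 0.0046 + 0.0224 = 0.1414
Σp_1ᵢ² = 0.03² + 0.20² + 0.02² + 0.28² + 0.02² + 0.12² + 0.02² + 0.23² + 0.08² = 0.0009 + 0.0400 + 0.0004 + 0.0784 + 0.0004 + 0.0144 + 0.0004 + 0.0529 + 0.0064 = 0.1942
Σp_2ᵢ² = 0.02² + 0.04² + 0.07² + 0.25² + 0.02² + 0.28² + 0.02² + 0.02² + 0.28² = 0.0004 + 0.0016 + 0.0049 + 0.0625 + 0.0004 + 0.0784 + 0.0004 + 0.0004 + 0.0784 = 0.2274
O = 0.1414 / √(0.1942 × 0.2274) = 0.1414 / 0.21015 = 0.6729

0.67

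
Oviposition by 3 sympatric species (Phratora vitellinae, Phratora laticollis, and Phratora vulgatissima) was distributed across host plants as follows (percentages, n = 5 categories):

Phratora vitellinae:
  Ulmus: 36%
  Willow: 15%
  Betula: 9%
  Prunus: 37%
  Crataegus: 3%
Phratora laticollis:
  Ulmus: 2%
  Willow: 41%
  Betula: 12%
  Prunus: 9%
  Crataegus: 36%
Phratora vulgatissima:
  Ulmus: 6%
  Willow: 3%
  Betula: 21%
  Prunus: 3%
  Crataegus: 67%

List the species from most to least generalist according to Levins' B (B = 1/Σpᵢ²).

Convert percentages to proportions (divide by 100).
Σp_viteᵢ² = 0.36² + 0.15² + 0.09² + 0.37² + 0.03² = 0.1296 + 0.0225 + 0.0081 + 0.1369 + 0.0009 = 0.2980
B_vite = 1 / 0.2980 = 3.3557
Σp_latiᵢ² = 0.02² + 0.41² + 0.12² + 0.09² + 0.36² = 0.0004 + 0.1681 + 0.0144 + 0.0081 + 0.1296 = 0.3206
B_lati = 1 / 0.3206 = 3.1192
Σp_vulgᵢ² = 0.06² + 0.03² + 0.21² + 0.03² + 0.67² = 0.0036 + 0.0009 + 0.0441 + 0.0009 + 0.4489 = 0.4984
B_vulg = 1 / 0.4984 = 2.0064
Ranking by B (broadest → narrowest): Phratora vitellinae (3.36) > Phratora laticollis (3.12) > Phratora vulgatissima (2.01)

Phratora vitellinae > Phratora laticollis > Phratora vulgatissima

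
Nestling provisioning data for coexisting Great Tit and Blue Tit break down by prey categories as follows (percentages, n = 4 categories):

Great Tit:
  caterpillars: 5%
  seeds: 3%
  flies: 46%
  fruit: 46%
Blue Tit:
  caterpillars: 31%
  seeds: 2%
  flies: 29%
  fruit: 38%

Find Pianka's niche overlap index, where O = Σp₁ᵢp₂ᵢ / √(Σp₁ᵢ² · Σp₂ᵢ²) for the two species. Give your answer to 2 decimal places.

Convert percentages to proportions (divide by 100).
Σ p₁ᵢp₂ᵢ = 0.0155 + 0.0006 + 0.1334 + 0.1748 = 0.3243
Σp_1ᵢ² = 0.05² + 0.03² + 0.46² + 0.46² = 0.0025 + 0.0009 + 0.2116 + 0.2116 = 0.4266
Σp_2ᵢ² = 0.31² + 0.02² + 0.29² + 0.38² = 0.0961 + 0.0004 + 0.0841 + 0.1444 = 0.3250
O = 0.3243 / √(0.4266 × 0.3250) = 0.3243 / 0.37235 = 0.8710

0.87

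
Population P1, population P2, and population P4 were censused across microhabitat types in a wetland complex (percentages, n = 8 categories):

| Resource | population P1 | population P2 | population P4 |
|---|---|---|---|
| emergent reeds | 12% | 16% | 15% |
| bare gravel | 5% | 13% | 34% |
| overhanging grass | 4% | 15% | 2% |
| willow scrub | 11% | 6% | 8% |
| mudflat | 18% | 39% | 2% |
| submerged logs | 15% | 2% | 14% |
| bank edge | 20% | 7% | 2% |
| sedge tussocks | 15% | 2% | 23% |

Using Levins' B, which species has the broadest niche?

Convert percentages to proportions (divide by 100).
Σp_P1ᵢ² = 0.12² + 0.05² + 0.04² + 0.11² + 0.18² + 0.15² + 0.20² + 0.15² = 0.0144 + 0.0025 + 0.0016 + 0.0121 + 0.0324 + 0.0225 + 0.0400 + 0.0225 = 0.1480
B_P1 = 1 / 0.1480 = 6.7568
Σp_P2ᵢ² = 0.16² + 0.13² + 0.15² + 0.06² + 0.39² + 0.02² + 0.07² + 0.02² = 0.0256 + 0.0169 + 0.0225 + 0.0036 + 0.1521 + 0.0004 + 0.0049 + 0.0004 = 0.2264
B_P2 = 1 / 0.2264 = 4.4170
Σp_P4ᵢ² = 0.15² + 0.34² + 0.02² + 0.08² + 0.02² + 0.14² + 0.02² + 0.23² = 0.0225 + 0.1156 + 0.0004 + 0.0064 + 0.0004 + 0.0196 + 0.0004 + 0.0529 = 0.2182
B_P4 = 1 / 0.2182 = 4.5830
Highest B → broadest niche (most generalist): population P1 (B = 6.76).

population P1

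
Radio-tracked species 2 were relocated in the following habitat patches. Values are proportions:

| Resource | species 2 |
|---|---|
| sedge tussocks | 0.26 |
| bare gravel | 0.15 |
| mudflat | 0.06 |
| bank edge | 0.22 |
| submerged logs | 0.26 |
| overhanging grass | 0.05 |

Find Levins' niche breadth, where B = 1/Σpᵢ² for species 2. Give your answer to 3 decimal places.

Σpᵢ² = 0.26² + 0.15² + 0.06² + 0.22² + 0.26² + 0.05² = 0.0676 + 0.0225 + 0.0036 + 0.0484 + 0.0676 + 0.0025 = 0.2122
B = 1 / 0.2122 = 4.71254

4.713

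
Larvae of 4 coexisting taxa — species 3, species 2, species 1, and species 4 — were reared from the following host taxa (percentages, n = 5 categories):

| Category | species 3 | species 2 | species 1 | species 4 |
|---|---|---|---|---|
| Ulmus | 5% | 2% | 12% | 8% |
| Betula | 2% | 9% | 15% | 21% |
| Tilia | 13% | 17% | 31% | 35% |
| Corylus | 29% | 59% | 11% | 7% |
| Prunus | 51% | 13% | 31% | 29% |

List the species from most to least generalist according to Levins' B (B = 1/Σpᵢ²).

species 1 > species 4 > species 3 > species 2

Convert percentages to proportions (divide by 100).
Σp_3ᵢ² = 0.05² + 0.02² + 0.13² + 0.29² + 0.51² = 0.0025 + 0.0004 + 0.0169 + 0.0841 + 0.2601 = 0.3640
B_3 = 1 / 0.3640 = 2.7473
Σp_2ᵢ² = 0.02² + 0.09² + 0.17² + 0.59² + 0.13² = 0.0004 + 0.0081 + 0.0289 + 0.3481 + 0.0169 = 0.4024
B_2 = 1 / 0.4024 = 2.4851
Σp_1ᵢ² = 0.12² + 0.15² + 0.31² + 0.11² + 0.31² = 0.0144 + 0.0225 + 0.0961 + 0.0121 + 0.0961 = 0.2412
B_1 = 1 / 0.2412 = 4.1459
Σp_4ᵢ² = 0.08² + 0.21² + 0.35² + 0.07² + 0.29² = 0.0064 + 0.0441 + 0.1225 + 0.0049 + 0.0841 = 0.2620
B_4 = 1 / 0.2620 = 3.8168
Ranking by B (broadest → narrowest): species 1 (4.15) > species 4 (3.82) > species 3 (2.75) > species 2 (2.49)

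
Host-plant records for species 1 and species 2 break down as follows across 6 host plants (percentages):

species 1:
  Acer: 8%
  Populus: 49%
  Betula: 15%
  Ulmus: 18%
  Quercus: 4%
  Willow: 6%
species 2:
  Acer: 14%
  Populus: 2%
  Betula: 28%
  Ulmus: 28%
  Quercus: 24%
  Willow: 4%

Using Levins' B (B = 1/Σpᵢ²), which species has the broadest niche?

species 2

Convert percentages to proportions (divide by 100).
Σp_1ᵢ² = 0.08² + 0.49² + 0.15² + 0.18² + 0.04² + 0.06² = 0.0064 + 0.2401 + 0.0225 + 0.0324 + 0.0016 + 0.0036 = 0.3066
B_1 = 1 / 0.3066 = 3.2616
Σp_2ᵢ² = 0.14² + 0.02² + 0.28² + 0.28² + 0.24² + 0.04² = 0.0196 + 0.0004 + 0.0784 + 0.0784 + 0.0576 + 0.0016 = 0.2360
B_2 = 1 / 0.2360 = 4.2373
Highest B → broadest niche (most generalist): species 2 (B = 4.24).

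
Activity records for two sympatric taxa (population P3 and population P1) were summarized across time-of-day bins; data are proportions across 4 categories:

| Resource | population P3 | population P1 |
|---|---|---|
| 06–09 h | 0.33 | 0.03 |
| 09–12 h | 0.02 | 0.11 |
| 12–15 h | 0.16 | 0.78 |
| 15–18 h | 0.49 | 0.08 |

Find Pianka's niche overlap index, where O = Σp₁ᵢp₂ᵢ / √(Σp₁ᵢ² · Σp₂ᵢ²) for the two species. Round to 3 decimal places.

Σ p₁ᵢp₂ᵢ = 0.0099 + 0.0022 + 0.1248 + 0.0392 = 0.1761
Σp_1ᵢ² = 0.33² + 0.02² + 0.16² + 0.49² = 0.1089 + 0.0004 + 0.0256 + 0.2401 = 0.3750
Σp_2ᵢ² = 0.03² + 0.11² + 0.78² + 0.08² = 0.0009 + 0.0121 + 0.6084 + 0.0064 = 0.6278
O = 0.1761 / √(0.3750 × 0.6278) = 0.1761 / 0.485206 = 0.36294

0.363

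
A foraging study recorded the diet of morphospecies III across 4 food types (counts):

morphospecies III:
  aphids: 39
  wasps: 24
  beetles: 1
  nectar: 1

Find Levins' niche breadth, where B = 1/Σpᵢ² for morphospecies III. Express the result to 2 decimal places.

2.01

Proportions for morphospecies III (n=65): 39/65=0.6000, 24/65=0.3692, 1/65=0.0154, 1/65=0.0154
Σpᵢ² = 0.6000² + 0.3692² + 0.0154² + 0.0154² = 0.360000 + 0.136309 + 0.000237 + 0.000237 = 0.496783
B = 1 / 0.496783 = 2.0130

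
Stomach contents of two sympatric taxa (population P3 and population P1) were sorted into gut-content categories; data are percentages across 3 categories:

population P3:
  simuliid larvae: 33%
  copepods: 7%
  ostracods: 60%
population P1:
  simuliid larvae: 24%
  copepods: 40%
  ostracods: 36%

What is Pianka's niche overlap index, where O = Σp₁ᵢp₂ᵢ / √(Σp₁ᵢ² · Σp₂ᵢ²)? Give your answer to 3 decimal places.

Convert percentages to proportions (divide by 100).
Σ p₁ᵢp₂ᵢ = 0.0792 + 0.0280 + 0.2160 = 0.3232
Σp_1ᵢ² = 0.33² + 0.07² + 0.60² = 0.1089 + 0.0049 + 0.3600 = 0.4738
Σp_2ᵢ² = 0.24² + 0.40² + 0.36² = 0.0576 + 0.1600 + 0.1296 = 0.3472
O = 0.3232 / √(0.4738 × 0.3472) = 0.3232 / 0.405590 = 0.79686

0.797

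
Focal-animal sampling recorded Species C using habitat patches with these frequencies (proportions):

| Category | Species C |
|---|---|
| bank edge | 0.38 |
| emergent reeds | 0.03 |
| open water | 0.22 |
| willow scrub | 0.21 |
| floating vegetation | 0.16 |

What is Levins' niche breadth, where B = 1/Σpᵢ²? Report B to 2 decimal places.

Σpᵢ² = 0.38² + 0.03² + 0.22² + 0.21² + 0.16² = 0.1444 + 0.0009 + 0.0484 + 0.0441 + 0.0256 = 0.2634
B = 1 / 0.2634 = 3.7965

3.80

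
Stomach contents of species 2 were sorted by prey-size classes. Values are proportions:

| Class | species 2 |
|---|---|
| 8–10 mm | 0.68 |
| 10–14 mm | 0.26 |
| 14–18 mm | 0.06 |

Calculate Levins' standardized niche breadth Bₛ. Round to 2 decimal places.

Σpᵢ² = 0.68² + 0.26² + 0.06² = 0.4624 + 0.0676 + 0.0036 = 0.5336
B = 1 / 0.5336 = 1.8741
Bₛ = (B − 1)/(n − 1) = (1.8741 − 1)/(3 − 1) = 0.8741/2 = 0.4371

0.44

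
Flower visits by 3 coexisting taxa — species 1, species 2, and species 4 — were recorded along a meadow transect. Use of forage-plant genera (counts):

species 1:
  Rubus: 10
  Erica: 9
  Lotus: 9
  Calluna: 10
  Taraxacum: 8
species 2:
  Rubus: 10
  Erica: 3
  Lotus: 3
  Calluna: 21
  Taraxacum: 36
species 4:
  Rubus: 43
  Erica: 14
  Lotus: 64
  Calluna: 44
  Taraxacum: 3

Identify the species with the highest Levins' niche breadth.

species 1

Proportions for species 1 (n=46): 10/46=0.2174, 9/46=0.1957, 9/46=0.1957, 10/46=0.2174, 8/46=0.1739
Proportions for species 2 (n=73): 10/73=0.1370, 3/73=0.0411, 3/73=0.0411, 21/73=0.2877, 36/73=0.4932
Proportions for species 4 (n=168): 43/168=0.2560, 14/168=0.0833, 64/168=0.3810, 44/168=0.2619, 3/168=0.0179
Σp_1ᵢ² = 0.2174² + 0.1957² + 0.1957² + 0.2174² + 0.1739² = 0.047263 + 0.038298 + 0.038298 + 0.047263 + 0.030241 = 0.201363
B_1 = 1 / 0.201363 = 4.9662
Σp_2ᵢ² = 0.1370² + 0.0411² + 0.0411² + 0.2877² + 0.4932² = 0.018769 + 0.001689 + 0.001689 + 0.082771 + 0.243246 = 0.348164
B_2 = 1 / 0.348164 = 2.8722
Σp_4ᵢ² = 0.2560² + 0.0833² + 0.3810² + 0.2619² + 0.0179² = 0.065536 + 0.006939 + 0.145161 + 0.068592 + 0.000320 = 0.286548
B_4 = 1 / 0.286548 = 3.4898
Highest B → broadest niche (most generalist): species 1 (B = 4.97).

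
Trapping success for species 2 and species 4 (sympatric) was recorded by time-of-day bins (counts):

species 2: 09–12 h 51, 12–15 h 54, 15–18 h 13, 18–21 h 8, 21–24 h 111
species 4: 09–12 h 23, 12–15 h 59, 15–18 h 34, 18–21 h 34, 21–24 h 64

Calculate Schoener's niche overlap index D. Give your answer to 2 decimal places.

0.72

Proportions for species 2 (n=237): 51/237=0.2152, 54/237=0.2278, 13/237=0.0549, 8/237=0.0338, 111/237=0.4684
Proportions for species 4 (n=214): 23/214=0.1075, 59/214=0.2757, 34/214=0.1589, 34/214=0.1589, 64/214=0.2991
Σ|p₁ᵢ − p₂ᵢ| = 0.1077 + 0.0479 + 0.1040 + 0.1251 + 0.1693 = 0.5540
D = 1 − ½ × 0.5540 = 1 − 0.27700 = 0.72300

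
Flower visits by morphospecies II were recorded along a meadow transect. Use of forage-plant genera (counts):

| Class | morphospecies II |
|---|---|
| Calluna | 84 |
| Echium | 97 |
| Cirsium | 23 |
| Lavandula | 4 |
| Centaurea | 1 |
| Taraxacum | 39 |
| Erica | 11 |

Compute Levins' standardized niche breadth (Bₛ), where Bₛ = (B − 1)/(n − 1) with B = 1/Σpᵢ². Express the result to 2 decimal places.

0.43

Proportions for morphospecies II (n=259): 84/259=0.3243, 97/259=0.3745, 23/259=0.0888, 4/259=0.0154, 1/259=0.0039, 39/259=0.1506, 11/259=0.0425
Σpᵢ² = 0.3243² + 0.3745² + 0.0888² + 0.0154² + 0.0039² + 0.1506² + 0.0425² = 0.105170 + 0.140250 + 0.007885 + 0.000237 + 0.000015 + 0.022680 + 0.001806 = 0.278043
B = 1 / 0.278043 = 3.5966
Bₛ = (B − 1)/(n − 1) = (3.5966 − 1)/(7 − 1) = 2.5966/6 = 0.4328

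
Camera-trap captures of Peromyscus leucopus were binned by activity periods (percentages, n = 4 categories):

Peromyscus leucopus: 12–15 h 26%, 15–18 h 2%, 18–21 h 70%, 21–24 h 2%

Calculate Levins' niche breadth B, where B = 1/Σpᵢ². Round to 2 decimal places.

Convert percentages to proportions (divide by 100).
Σpᵢ² = 0.26² + 0.02² + 0.70² + 0.02² = 0.0676 + 0.0004 + 0.4900 + 0.0004 = 0.5584
B = 1 / 0.5584 = 1.7908

1.79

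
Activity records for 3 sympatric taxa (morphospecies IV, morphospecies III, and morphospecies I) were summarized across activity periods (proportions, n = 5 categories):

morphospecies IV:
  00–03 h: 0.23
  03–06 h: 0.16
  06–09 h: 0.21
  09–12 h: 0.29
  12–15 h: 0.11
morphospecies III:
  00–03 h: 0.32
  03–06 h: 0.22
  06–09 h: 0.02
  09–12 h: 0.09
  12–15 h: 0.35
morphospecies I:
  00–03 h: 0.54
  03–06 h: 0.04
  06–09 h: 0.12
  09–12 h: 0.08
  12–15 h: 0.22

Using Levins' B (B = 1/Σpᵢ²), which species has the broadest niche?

Σp_IVᵢ² = 0.23² + 0.16² + 0.21² + 0.29² + 0.11² = 0.0529 + 0.0256 + 0.0441 + 0.0841 + 0.0121 = 0.2188
B_IV = 1 / 0.2188 = 4.5704
Σp_IIIᵢ² = 0.32² + 0.22² + 0.02² + 0.09² + 0.35² = 0.1024 + 0.0484 + 0.0004 + 0.0081 + 0.1225 = 0.2818
B_III = 1 / 0.2818 = 3.5486
Σp_Iᵢ² = 0.54² + 0.04² + 0.12² + 0.08² + 0.22² = 0.2916 + 0.0016 + 0.0144 + 0.0064 + 0.0484 = 0.3624
B_I = 1 / 0.3624 = 2.7594
Highest B → broadest niche (most generalist): morphospecies IV (B = 4.57).

morphospecies IV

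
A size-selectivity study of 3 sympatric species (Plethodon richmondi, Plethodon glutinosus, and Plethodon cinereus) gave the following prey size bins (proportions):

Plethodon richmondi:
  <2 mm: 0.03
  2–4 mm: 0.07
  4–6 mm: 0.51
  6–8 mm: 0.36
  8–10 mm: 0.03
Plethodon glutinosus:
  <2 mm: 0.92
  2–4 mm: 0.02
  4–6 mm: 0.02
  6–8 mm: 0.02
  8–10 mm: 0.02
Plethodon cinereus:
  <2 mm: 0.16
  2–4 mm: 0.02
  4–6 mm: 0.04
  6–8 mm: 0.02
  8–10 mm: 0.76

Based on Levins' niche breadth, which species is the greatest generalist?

Σp_richᵢ² = 0.03² + 0.07² + 0.51² + 0.36² + 0.03² = 0.0009 + 0.0049 + 0.2601 + 0.1296 + 0.0009 = 0.3964
B_rich = 1 / 0.3964 = 2.5227
Σp_glutᵢ² = 0.92² + 0.02² + 0.02² + 0.02² + 0.02² = 0.8464 + 0.0004 + 0.0004 + 0.0004 + 0.0004 = 0.8480
B_glut = 1 / 0.8480 = 1.1792
Σp_cineᵢ² = 0.16² + 0.02² + 0.04² + 0.02² + 0.76² = 0.0256 + 0.0004 + 0.0016 + 0.0004 + 0.5776 = 0.6056
B_cine = 1 / 0.6056 = 1.6513
Highest B → broadest niche (most generalist): Plethodon richmondi (B = 2.52).

Plethodon richmondi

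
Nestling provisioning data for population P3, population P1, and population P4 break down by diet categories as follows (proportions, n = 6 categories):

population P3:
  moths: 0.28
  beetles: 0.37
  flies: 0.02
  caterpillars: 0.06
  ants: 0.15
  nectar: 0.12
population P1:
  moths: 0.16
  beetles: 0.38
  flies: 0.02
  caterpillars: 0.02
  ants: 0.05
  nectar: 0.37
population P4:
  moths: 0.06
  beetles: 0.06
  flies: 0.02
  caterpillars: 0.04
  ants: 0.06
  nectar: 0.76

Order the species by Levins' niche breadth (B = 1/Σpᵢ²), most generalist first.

population P3 > population P1 > population P4

Σp_P3ᵢ² = 0.28² + 0.37² + 0.02² + 0.06² + 0.15² + 0.12² = 0.0784 + 0.1369 + 0.0004 + 0.0036 + 0.0225 + 0.0144 = 0.2562
B_P3 = 1 / 0.2562 = 3.9032
Σp_P1ᵢ² = 0.16² + 0.38² + 0.02² + 0.02² + 0.05² + 0.37² = 0.0256 + 0.1444 + 0.0004 + 0.0004 + 0.0025 + 0.1369 = 0.3102
B_P1 = 1 / 0.3102 = 3.2237
Σp_P4ᵢ² = 0.06² + 0.06² + 0.02² + 0.04² + 0.06² + 0.76² = 0.0036 + 0.0036 + 0.0004 + 0.0016 + 0.0036 + 0.5776 = 0.5904
B_P4 = 1 / 0.5904 = 1.6938
Ranking by B (broadest → narrowest): population P3 (3.90) > population P1 (3.22) > population P4 (1.69)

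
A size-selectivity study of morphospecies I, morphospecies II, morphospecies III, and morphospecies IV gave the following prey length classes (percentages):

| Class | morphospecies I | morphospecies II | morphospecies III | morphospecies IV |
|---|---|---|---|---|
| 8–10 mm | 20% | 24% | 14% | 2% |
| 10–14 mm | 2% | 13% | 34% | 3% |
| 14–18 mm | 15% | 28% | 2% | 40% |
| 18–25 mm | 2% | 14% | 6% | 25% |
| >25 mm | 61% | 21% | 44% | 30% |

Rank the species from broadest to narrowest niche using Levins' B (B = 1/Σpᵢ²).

Convert percentages to proportions (divide by 100).
Σp_Iᵢ² = 0.20² + 0.02² + 0.15² + 0.02² + 0.61² = 0.0400 + 0.0004 + 0.0225 + 0.0004 + 0.3721 = 0.4354
B_I = 1 / 0.4354 = 2.2967
Σp_IIᵢ² = 0.24² + 0.13² + 0.28² + 0.14² + 0.21² = 0.0576 + 0.0169 + 0.0784 + 0.0196 + 0.0441 = 0.2166
B_II = 1 / 0.2166 = 4.6168
Σp_IIIᵢ² = 0.14² + 0.34² + 0.02² + 0.06² + 0.44² = 0.0196 + 0.1156 + 0.0004 + 0.0036 + 0.1936 = 0.3328
B_III = 1 / 0.3328 = 3.0048
Σp_IVᵢ² = 0.02² + 0.03² + 0.40² + 0.25² + 0.30² = 0.0004 + 0.0009 + 0.1600 + 0.0625 + 0.0900 = 0.3138
B_IV = 1 / 0.3138 = 3.1867
Ranking by B (broadest → narrowest): morphospecies II (4.62) > morphospecies IV (3.19) > morphospecies III (3.00) > morphospecies I (2.30)

morphospecies II > morphospecies IV > morphospecies III > morphospecies I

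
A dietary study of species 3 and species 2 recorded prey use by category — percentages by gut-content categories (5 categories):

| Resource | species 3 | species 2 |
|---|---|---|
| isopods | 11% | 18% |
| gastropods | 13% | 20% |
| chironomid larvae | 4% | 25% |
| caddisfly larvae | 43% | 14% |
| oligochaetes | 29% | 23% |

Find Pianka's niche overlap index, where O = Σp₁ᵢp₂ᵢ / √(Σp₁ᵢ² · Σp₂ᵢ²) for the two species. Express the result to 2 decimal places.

0.73

Convert percentages to proportions (divide by 100).
Σ p₁ᵢp₂ᵢ = 0.0198 + 0.0260 + 0.0100 + 0.0602 + 0.0667 = 0.1827
Σp_1ᵢ² = 0.11² + 0.13² + 0.04² + 0.43² + 0.29² = 0.0121 + 0.0169 + 0.0016 + 0.1849 + 0.0841 = 0.2996
Σp_2ᵢ² = 0.18² + 0.20² + 0.25² + 0.14² + 0.23² = 0.0324 + 0.0400 + 0.0625 + 0.0196 + 0.0529 = 0.2074
O = 0.1827 / √(0.2996 × 0.2074) = 0.1827 / 0.24927 = 0.7329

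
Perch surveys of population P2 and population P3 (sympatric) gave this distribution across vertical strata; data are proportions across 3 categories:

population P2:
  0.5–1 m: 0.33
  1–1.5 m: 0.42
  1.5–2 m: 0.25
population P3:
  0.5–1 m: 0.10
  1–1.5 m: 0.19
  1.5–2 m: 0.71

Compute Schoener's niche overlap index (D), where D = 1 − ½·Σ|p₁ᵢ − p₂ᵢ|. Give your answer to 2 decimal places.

Σ|p₁ᵢ − p₂ᵢ| = 0.23 + 0.23 + 0.46 = 0.92
D = 1 − ½ × 0.92 = 1 − 0.460 = 0.5400

0.54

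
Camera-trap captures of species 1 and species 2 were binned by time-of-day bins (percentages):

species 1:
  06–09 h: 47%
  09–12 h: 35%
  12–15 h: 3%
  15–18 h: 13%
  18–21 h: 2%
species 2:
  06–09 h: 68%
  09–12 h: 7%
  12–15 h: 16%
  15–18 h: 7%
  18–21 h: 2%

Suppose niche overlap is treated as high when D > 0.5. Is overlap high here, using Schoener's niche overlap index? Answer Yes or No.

Yes

Convert percentages to proportions (divide by 100).
Σ|p₁ᵢ − p₂ᵢ| = 0.21 + 0.28 + 0.13 + 0.06 + 0.00 = 0.68
D = 1 − ½ × 0.68 = 1 − 0.340 = 0.6600
D = 0.6600 > 0.5 → Yes.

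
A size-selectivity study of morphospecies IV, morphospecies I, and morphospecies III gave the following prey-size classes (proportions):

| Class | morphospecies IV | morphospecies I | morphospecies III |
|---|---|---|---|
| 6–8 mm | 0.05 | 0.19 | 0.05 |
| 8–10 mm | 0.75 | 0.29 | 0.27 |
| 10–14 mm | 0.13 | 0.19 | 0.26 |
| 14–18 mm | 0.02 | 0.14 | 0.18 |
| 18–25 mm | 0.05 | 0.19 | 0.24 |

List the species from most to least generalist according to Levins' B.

morphospecies I > morphospecies III > morphospecies IV

Σp_IVᵢ² = 0.05² + 0.75² + 0.13² + 0.02² + 0.05² = 0.0025 + 0.5625 + 0.0169 + 0.0004 + 0.0025 = 0.5848
B_IV = 1 / 0.5848 = 1.7100
Σp_Iᵢ² = 0.19² + 0.29² + 0.19² + 0.14² + 0.19² = 0.0361 + 0.0841 + 0.0361 + 0.0196 + 0.0361 = 0.2120
B_I = 1 / 0.2120 = 4.7170
Σp_IIIᵢ² = 0.05² + 0.27² + 0.26² + 0.18² + 0.24² = 0.0025 + 0.0729 + 0.0676 + 0.0324 + 0.0576 = 0.2330
B_III = 1 / 0.2330 = 4.2918
Ranking by B (broadest → narrowest): morphospecies I (4.72) > morphospecies III (4.29) > morphospecies IV (1.71)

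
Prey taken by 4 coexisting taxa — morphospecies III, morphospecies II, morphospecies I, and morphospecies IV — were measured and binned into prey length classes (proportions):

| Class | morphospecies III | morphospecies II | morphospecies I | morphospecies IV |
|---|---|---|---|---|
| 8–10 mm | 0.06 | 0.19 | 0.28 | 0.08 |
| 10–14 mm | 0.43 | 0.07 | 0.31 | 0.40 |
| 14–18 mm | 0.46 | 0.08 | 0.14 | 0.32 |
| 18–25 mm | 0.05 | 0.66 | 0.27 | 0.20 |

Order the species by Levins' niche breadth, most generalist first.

Σp_IIIᵢ² = 0.06² + 0.43² + 0.46² + 0.05² = 0.0036 + 0.1849 + 0.2116 + 0.0025 = 0.4026
B_III = 1 / 0.4026 = 2.4839
Σp_IIᵢ² = 0.19² + 0.07² + 0.08² + 0.66² = 0.0361 + 0.0049 + 0.0064 + 0.4356 = 0.4830
B_II = 1 / 0.4830 = 2.0704
Σp_Iᵢ² = 0.28² + 0.31² + 0.14² + 0.27² = 0.0784 + 0.0961 + 0.0196 + 0.0729 = 0.2670
B_I = 1 / 0.2670 = 3.7453
Σp_IVᵢ² = 0.08² + 0.40² + 0.32² + 0.20² = 0.0064 + 0.1600 + 0.1024 + 0.0400 = 0.3088
B_IV = 1 / 0.3088 = 3.2383
Ranking by B (broadest → narrowest): morphospecies I (3.75) > morphospecies IV (3.24) > morphospecies III (2.48) > morphospecies II (2.07)

morphospecies I > morphospecies IV > morphospecies III > morphospecies II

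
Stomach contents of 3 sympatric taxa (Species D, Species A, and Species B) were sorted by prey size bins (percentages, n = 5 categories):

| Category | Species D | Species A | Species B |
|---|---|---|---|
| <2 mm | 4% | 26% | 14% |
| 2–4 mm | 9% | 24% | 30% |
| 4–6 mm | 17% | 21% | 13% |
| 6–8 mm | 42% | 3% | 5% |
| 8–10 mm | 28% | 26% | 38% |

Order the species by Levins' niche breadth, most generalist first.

Convert percentages to proportions (divide by 100).
Σp_Dᵢ² = 0.04² + 0.09² + 0.17² + 0.42² + 0.28² = 0.0016 + 0.0081 + 0.0289 + 0.1764 + 0.0784 = 0.2934
B_D = 1 / 0.2934 = 3.4083
Σp_Aᵢ² = 0.26² + 0.24² + 0.21² + 0.03² + 0.26² = 0.0676 + 0.0576 + 0.0441 + 0.0009 + 0.0676 = 0.2378
B_A = 1 / 0.2378 = 4.2052
Σp_Bᵢ² = 0.14² + 0.30² + 0.13² + 0.05² + 0.38² = 0.0196 + 0.0900 + 0.0169 + 0.0025 + 0.1444 = 0.2734
B_B = 1 / 0.2734 = 3.6576
Ranking by B (broadest → narrowest): Species A (4.21) > Species B (3.66) > Species D (3.41)

Species A > Species B > Species D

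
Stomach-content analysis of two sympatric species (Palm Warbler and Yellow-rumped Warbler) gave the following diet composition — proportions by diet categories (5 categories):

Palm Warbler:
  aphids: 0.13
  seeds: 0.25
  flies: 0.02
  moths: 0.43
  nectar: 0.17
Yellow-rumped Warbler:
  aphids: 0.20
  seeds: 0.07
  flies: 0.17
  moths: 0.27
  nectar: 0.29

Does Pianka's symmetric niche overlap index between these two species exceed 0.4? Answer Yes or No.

Σ p₁ᵢp₂ᵢ = 0.0260 + 0.0175 + 0.0034 + 0.1161 + 0.0493 = 0.2123
Σp_1ᵢ² = 0.13² + 0.25² + 0.02² + 0.43² + 0.17² = 0.0169 + 0.0625 + 0.0004 + 0.1849 + 0.0289 = 0.2936
Σp_2ᵢ² = 0.20² + 0.07² + 0.17² + 0.27² + 0.29² = 0.0400 + 0.0049 + 0.0289 + 0.0729 + 0.0841 = 0.2308
O = 0.2123 / √(0.2936 × 0.2308) = 0.2123 / 0.26031 = 0.8156
O = 0.8156 > 0.4 → Yes.

Yes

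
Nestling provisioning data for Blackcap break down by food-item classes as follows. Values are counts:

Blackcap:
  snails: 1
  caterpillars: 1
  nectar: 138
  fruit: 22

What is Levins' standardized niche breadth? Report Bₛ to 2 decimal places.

0.11

Proportions for Blackcap (n=162): 1/162=0.0062, 1/162=0.0062, 138/162=0.8519, 22/162=0.1358
Σpᵢ² = 0.0062² + 0.0062² + 0.8519² + 0.1358² = 0.000038 + 0.000038 + 0.725734 + 0.018442 = 0.744252
B = 1 / 0.744252 = 1.3436
Bₛ = (B − 1)/(n − 1) = (1.3436 − 1)/(4 − 1) = 0.3436/3 = 0.1145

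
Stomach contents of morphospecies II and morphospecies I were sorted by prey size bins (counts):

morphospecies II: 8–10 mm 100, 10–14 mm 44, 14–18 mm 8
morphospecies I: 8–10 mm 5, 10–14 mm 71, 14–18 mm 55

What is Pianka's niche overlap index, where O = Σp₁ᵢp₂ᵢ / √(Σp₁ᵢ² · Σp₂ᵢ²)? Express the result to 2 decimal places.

Proportions for morphospecies II (n=152): 100/152=0.6579, 44/152=0.2895, 8/152=0.0526
Proportions for morphospecies I (n=131): 5/131=0.0382, 71/131=0.5420, 55/131=0.4198
Σ p₁ᵢp₂ᵢ = 0.025132 + 0.156909 + 0.022081 = 0.204122
Σp_1ᵢ² = 0.6579² + 0.2895² + 0.0526² = 0.432832 + 0.083810 + 0.002767 = 0.519409
Σp_2ᵢ² = 0.0382² + 0.5420² + 0.4198² = 0.001459 + 0.293764 + 0.176232 = 0.471455
O = 0.204122 / √(0.519409 × 0.471455) = 0.204122 / 0.4948515 = 0.4125

0.41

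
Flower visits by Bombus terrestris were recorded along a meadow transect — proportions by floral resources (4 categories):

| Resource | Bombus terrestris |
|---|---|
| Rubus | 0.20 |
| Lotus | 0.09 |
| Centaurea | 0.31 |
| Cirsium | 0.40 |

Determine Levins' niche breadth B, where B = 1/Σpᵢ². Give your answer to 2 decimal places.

Σpᵢ² = 0.20² + 0.09² + 0.31² + 0.40² = 0.0400 + 0.0081 + 0.0961 + 0.1600 = 0.3042
B = 1 / 0.3042 = 3.2873

3.29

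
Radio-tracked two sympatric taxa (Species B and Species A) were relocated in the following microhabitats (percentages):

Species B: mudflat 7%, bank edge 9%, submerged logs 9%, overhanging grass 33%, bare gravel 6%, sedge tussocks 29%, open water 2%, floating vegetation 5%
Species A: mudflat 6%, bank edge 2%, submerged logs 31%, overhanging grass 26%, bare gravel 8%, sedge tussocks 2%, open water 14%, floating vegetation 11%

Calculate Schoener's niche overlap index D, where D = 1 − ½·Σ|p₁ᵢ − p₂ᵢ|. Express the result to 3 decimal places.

Convert percentages to proportions (divide by 100).
Σ|p₁ᵢ − p₂ᵢ| = 0.01 + 0.07 + 0.22 + 0.07 + 0.02 + 0.27 + 0.12 + 0.06 = 0.84
D = 1 − ½ × 0.84 = 1 − 0.420 = 0.58000

0.580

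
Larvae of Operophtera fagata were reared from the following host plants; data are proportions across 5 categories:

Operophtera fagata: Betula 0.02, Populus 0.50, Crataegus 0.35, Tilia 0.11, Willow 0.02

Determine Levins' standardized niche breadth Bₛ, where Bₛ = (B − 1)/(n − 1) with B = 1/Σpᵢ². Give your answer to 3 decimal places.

Σpᵢ² = 0.02² + 0.50² + 0.35² + 0.11² + 0.02² = 0.0004 + 0.2500 + 0.1225 + 0.0121 + 0.0004 = 0.3854
B = 1 / 0.3854 = 2.59471
Bₛ = (B − 1)/(n − 1) = (2.59471 − 1)/(5 − 1) = 1.59471/4 = 0.39868

0.399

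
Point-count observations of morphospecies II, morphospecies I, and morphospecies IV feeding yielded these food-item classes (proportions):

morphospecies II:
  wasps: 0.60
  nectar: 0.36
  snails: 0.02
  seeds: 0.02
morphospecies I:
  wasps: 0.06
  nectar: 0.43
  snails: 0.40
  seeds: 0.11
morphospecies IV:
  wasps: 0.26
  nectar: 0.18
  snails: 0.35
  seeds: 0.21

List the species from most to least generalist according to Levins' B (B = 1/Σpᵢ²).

Σp_IIᵢ² = 0.60² + 0.36² + 0.02² + 0.02² = 0.3600 + 0.1296 + 0.0004 + 0.0004 = 0.4904
B_II = 1 / 0.4904 = 2.0392
Σp_Iᵢ² = 0.06² + 0.43² + 0.40² + 0.11² = 0.0036 + 0.1849 + 0.1600 + 0.0121 = 0.3606
B_I = 1 / 0.3606 = 2.7732
Σp_IVᵢ² = 0.26² + 0.18² + 0.35² + 0.21² = 0.0676 + 0.0324 + 0.1225 + 0.0441 = 0.2666
B_IV = 1 / 0.2666 = 3.7509
Ranking by B (broadest → narrowest): morphospecies IV (3.75) > morphospecies I (2.77) > morphospecies II (2.04)

morphospecies IV > morphospecies I > morphospecies II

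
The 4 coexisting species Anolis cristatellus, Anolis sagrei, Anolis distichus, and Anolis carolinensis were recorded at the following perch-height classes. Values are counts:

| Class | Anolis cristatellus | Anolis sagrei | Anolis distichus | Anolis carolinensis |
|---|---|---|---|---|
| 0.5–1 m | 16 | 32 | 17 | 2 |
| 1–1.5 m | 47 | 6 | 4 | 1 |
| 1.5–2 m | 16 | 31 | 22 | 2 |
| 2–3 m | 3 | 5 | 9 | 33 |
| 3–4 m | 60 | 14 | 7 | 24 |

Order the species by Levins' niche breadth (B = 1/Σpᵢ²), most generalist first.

Anolis distichus > Anolis sagrei > Anolis cristatellus > Anolis carolinensis

Proportions for Anolis cristatellus (n=142): 16/142=0.1127, 47/142=0.3310, 16/142=0.1127, 3/142=0.0211, 60/142=0.4225
Proportions for Anolis sagrei (n=88): 32/88=0.3636, 6/88=0.0682, 31/88=0.3523, 5/88=0.0568, 14/88=0.1591
Proportions for Anolis distichus (n=59): 17/59=0.2881, 4/59=0.0678, 22/59=0.3729, 9/59=0.1525, 7/59=0.1186
Proportions for Anolis carolinensis (n=62): 2/62=0.0323, 1/62=0.0161, 2/62=0.0323, 33/62=0.5323, 24/62=0.3871
Σp_crisᵢ² = 0.1127² + 0.3310² + 0.1127² + 0.0211² + 0.4225² = 0.012701 + 0.109561 + 0.012701 + 0.000445 + 0.178506 = 0.313914
B_cris = 1 / 0.313914 = 3.1856
Σp_sagrᵢ² = 0.3636² + 0.0682² + 0.3523² + 0.0568² + 0.1591² = 0.132205 + 0.004651 + 0.124115 + 0.003226 + 0.025313 = 0.289510
B_sagr = 1 / 0.289510 = 3.4541
Σp_distᵢ² = 0.2881² + 0.0678² + 0.3729² + 0.1525² + 0.1186² = 0.083002 + 0.004597 + 0.139054 + 0.023256 + 0.014066 = 0.263975
B_dist = 1 / 0.263975 = 3.7882
Σp_caroᵢ² = 0.0323² + 0.0161² + 0.0323² + 0.5323² + 0.3871² = 0.001043 + 0.000259 + 0.001043 + 0.283343 + 0.149846 = 0.435534
B_caro = 1 / 0.435534 = 2.2960
Ranking by B (broadest → narrowest): Anolis distichus (3.79) > Anolis sagrei (3.45) > Anolis cristatellus (3.19) > Anolis carolinensis (2.30)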